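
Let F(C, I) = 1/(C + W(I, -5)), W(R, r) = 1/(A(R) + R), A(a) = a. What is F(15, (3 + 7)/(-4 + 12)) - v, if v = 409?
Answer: -31488/77 ≈ -408.94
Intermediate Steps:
W(R, r) = 1/(2*R) (W(R, r) = 1/(R + R) = 1/(2*R))
F(C, I) = 1/(C + 1/(2*I))
F(15, (3 + 7)/(-4 + 12)) - v = 2*((3 + 7)/(-4 + 12))/(1 + 2*15*((3 + 7)/(-4 + 12))) - 1*409 = 2*(10/8)/(1 + 2*15*(10/8)) - 409 = 2*(10*(⅛))/(1 + 2*15*(10*(⅛))) - 409 = 2*(5/4)/(1 + 2*15*(5/4)) - 409 = 2*(5/4)/(1 + 75/2) - 409 = 2*(5/4)/(77/2) - 409 = 2*(5/4)*(2/77) - 409 = 5/77 - 409 = -31488/77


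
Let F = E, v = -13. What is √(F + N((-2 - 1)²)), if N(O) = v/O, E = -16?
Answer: I*√157/3 ≈ 4.1767*I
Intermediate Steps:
N(O) = -13/O
F = -16
√(F + N((-2 - 1)²)) = √(-16 - 13/(-2 - 1)²) = √(-16 - 13/((-3)²)) = √(-16 - 13/9) = √(-157/9) = I*√157/3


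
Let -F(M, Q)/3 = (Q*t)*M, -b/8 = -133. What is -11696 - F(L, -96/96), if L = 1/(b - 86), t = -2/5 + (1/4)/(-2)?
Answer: -152515819/13040 ≈ -11696.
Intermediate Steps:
b = 1064 (b = -8*(-133) = 1064)
t = -21/40 (t = -2*⅕ + (1*(¼))*(-½) = -⅖ + (¼)*(-½) = -⅖ - ⅛ = -21/40 ≈ -0.52500)
L = 1/978 (L = 1/(1064 - 86) = 1/978 ≈ 0.0010225)
F(M, Q) = 63*M*Q/40 (F(M, Q) = -3*Q*(-21/40)*M = -3*(-21*Q/40)*M = -(-63)*M*Q/40 = 63*M*Q/40)
-11696 - F(L, -96/96) = -11696 - 63*(-96/96)/(40*978) = -11696 - 63*(-96*1/96)/(40*978) = -11696 - 63*(-1)/(40*978) = -11696 - 1*(-21/13040) = -11696 + 21/13040 = -152515819/13040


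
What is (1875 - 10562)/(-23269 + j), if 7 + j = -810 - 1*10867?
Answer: 8687/34953 ≈ 0.24853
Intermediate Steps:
j = -11684 (j = -7 + (-810 - 1*10867) = -7 + (-810 - 10867) = -7 - 11677 = -11684)
(1875 - 10562)/(-23269 + j) = (1875 - 10562)/(-23269 - 11684) = -8687/(-34953) = -8687*(-1/34953) = 8687/34953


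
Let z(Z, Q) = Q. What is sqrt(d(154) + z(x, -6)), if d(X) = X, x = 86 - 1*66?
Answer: 2*sqrt(37) ≈ 12.166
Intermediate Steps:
x = 20 (x = 86 - 66 = 20)
sqrt(d(154) + z(x, -6)) = sqrt(154 - 6) = sqrt(148) = 2*sqrt(37)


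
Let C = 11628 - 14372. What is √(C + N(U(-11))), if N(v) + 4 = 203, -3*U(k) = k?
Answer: I*√2545 ≈ 50.448*I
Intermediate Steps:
U(k) = -k/3
N(v) = 199 (N(v) = -4 + 203 = 199)
C = -2744
√(C + N(U(-11))) = √(-2744 + 199) = √(-2545) = I*√2545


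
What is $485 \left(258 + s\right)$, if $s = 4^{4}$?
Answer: $249290$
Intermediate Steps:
$s = 256$
$485 \left(258 + s\right) = 485 \left(258 + 256\right) = 485 \cdot 514 = 249290$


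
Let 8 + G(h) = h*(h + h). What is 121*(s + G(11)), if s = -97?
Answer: 16577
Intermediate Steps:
G(h) = -8 + 2*h² (G(h) = -8 + h*(h + h) = -8 + h*(2*h) = -8 + 2*h²)
121*(s + G(11)) = 121*(-97 + (-8 + 2*11²)) = 121*(-97 + (-8 + 2*121)) = 121*(-97 + (-8 + 242)) = 121*(-97 + 234) = 121*137 = 16577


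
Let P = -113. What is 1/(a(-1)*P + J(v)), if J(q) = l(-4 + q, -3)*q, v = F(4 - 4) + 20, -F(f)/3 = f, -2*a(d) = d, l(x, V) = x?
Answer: 2/527 ≈ 0.0037951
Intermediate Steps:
a(d) = -d/2
F(f) = -3*f
v = 20 (v = -3*(4 - 4) + 20 = -3*0 + 20 = 0 + 20 = 20)
J(q) = q*(-4 + q) (J(q) = (-4 + q)*q = q*(-4 + q))
1/(a(-1)*P + J(v)) = 1/(-½*(-1)*(-113) + 20*(-4 + 20)) = 1/((½)*(-113) + 20*16) = 1/(-113/2 + 320) = 1/(527/2) = 2/527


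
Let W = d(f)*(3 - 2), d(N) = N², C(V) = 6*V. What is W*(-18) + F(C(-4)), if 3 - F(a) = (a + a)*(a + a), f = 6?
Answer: -2949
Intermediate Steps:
F(a) = 3 - 4*a² (F(a) = 3 - (a + a)*(a + a) = 3 - 2*a*2*a = 3 - 4*a²)
W = 36 (W = 6²*(3 - 2) = 36*1 = 36)
W*(-18) + F(C(-4)) = 36*(-18) + (3 - 4*(6*(-4))²) = -648 + (3 - 4*(-24)²) = -648 + (3 - 4*576) = -648 + (3 - 2304) = -648 - 2301 = -2949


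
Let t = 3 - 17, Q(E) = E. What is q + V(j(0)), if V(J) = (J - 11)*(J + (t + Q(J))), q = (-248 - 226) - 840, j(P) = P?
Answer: -1160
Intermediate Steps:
t = -14
q = -1314 (q = -474 - 840 = -1314)
V(J) = (-14 + 2*J)*(-11 + J) (V(J) = (J - 11)*(J + (-14 + J)) = (-11 + J)*(-14 + 2*J) = (-14 + 2*J)*(-11 + J))
q + V(j(0)) = -1314 + (154 - 36*0 + 2*0**2) = -1314 + (154 + 0 + 2*0) = -1314 + (154 + 0 + 0) = -1314 + 154 = -1160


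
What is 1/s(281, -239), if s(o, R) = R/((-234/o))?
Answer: 234/67159 ≈ 0.0034843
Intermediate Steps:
s(o, R) = -R*o/234 (s(o, R) = (-o/234)*R = -R*o/234)
1/s(281, -239) = 1/(-1/234*(-239)*281) = 1/(67159/234) = 234/67159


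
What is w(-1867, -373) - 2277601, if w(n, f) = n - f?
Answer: -2279095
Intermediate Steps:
w(-1867, -373) - 2277601 = (-1867 - 1*(-373)) - 2277601 = (-1867 + 373) - 2277601 = -1494 - 2277601 = -2279095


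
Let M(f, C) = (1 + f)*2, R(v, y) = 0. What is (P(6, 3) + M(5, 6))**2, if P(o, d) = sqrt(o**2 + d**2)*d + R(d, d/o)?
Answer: 549 + 216*sqrt(5) ≈ 1032.0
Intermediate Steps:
M(f, C) = 2 + 2*f
P(o, d) = d*sqrt(d**2 + o**2) (P(o, d) = sqrt(o**2 + d**2)*d + 0 = sqrt(d**2 + o**2)*d + 0 = d*sqrt(d**2 + o**2) + 0 = d*sqrt(d**2 + o**2))
(P(6, 3) + M(5, 6))**2 = (3*sqrt(3**2 + 6**2) + (2 + 2*5))**2 = (3*sqrt(9 + 36) + (2 + 10))**2 = (3*sqrt(45) + 12)**2 = (3*(3*sqrt(5)) + 12)**2 = (9*sqrt(5) + 12)**2 = (12 + 9*sqrt(5))**2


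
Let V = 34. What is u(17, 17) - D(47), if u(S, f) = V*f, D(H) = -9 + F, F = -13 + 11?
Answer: 589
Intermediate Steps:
F = -2
D(H) = -11 (D(H) = -9 - 2 = -11)
u(S, f) = 34*f
u(17, 17) - D(47) = 34*17 - 1*(-11) = 578 + 11 = 589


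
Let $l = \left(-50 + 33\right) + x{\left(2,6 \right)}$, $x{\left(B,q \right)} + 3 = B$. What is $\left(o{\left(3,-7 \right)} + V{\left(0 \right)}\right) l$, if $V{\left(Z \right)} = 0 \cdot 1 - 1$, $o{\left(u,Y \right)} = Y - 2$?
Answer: $180$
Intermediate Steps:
$x{\left(B,q \right)} = -3 + B$
$o{\left(u,Y \right)} = -2 + Y$
$V{\left(Z \right)} = -1$ ($V{\left(Z \right)} = 0 - 1 = -1$)
$l = -18$ ($l = \left(-50 + 33\right) + \left(-3 + 2\right) = -17 - 1 = -18$)
$\left(o{\left(3,-7 \right)} + V{\left(0 \right)}\right) l = \left(\left(-2 - 7\right) - 1\right) \left(-18\right) = \left(-9 - 1\right) \left(-18\right) = \left(-10\right) \left(-18\right) = 180$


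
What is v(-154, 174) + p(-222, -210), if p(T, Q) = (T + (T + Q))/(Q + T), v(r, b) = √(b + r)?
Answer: 109/72 + 2*√5 ≈ 5.9860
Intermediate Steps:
p(T, Q) = (Q + 2*T)/(Q + T) (p(T, Q) = (T + (Q + T))/(Q + T) = (Q + 2*T)/(Q + T))
v(-154, 174) + p(-222, -210) = √(174 - 154) + (-210 + 2*(-222))/(-210 - 222) = √20 + (-210 - 444)/(-432) = 2*√5 - 1/432*(-654) = 2*√5 + 109/72 = 109/72 + 2*√5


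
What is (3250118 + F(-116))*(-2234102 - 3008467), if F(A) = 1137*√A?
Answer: -17038967873142 - 11921601906*I*√29 ≈ -1.7039e+13 - 6.42e+10*I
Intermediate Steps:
(3250118 + F(-116))*(-2234102 - 3008467) = (3250118 + 1137*√(-116))*(-2234102 - 3008467) = (3250118 + 1137*(2*I*√29))*(-5242569) = (3250118 + 2274*I*√29)*(-5242569) = -17038967873142 - 11921601906*I*√29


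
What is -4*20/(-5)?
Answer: 16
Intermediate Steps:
-4*20/(-5) = -80*(-⅕) = 16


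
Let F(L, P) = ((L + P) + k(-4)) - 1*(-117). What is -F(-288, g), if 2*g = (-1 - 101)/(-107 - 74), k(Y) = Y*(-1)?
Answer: 30176/181 ≈ 166.72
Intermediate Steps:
k(Y) = -Y
g = 51/181 (g = ((-1 - 101)/(-107 - 74))/2 = (-102/(-181))/2 = (-102*(-1/181))/2 = (1/2)*(102/181) = 51/181 ≈ 0.28177)
F(L, P) = 121 + L + P (F(L, P) = ((L + P) - 1*(-4)) - 1*(-117) = ((L + P) + 4) + 117 = (4 + L + P) + 117 = 121 + L + P)
-F(-288, g) = -(121 - 288 + 51/181) = -1*(-30176/181) = 30176/181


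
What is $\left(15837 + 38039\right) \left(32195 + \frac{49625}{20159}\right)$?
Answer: $\frac{34969221509880}{20159} \approx 1.7347 \cdot 10^{9}$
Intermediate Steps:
$\left(15837 + 38039\right) \left(32195 + \frac{49625}{20159}\right) = 53876 \left(32195 + 49625 \cdot \frac{1}{20159}\right) = 53876 \left(32195 + \frac{49625}{20159}\right) = 53876 \cdot \frac{649068630}{20159} = \frac{34969221509880}{20159}$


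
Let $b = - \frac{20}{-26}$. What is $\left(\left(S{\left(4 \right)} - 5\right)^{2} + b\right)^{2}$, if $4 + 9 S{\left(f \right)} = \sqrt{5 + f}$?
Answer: $\frac{801909124}{1108809} \approx 723.22$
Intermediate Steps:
$S{\left(f \right)} = - \frac{4}{9} + \frac{\sqrt{5 + f}}{9}$
$b = \frac{10}{13}$ ($b = \left(-20\right) \left(- \frac{1}{26}\right) = \frac{10}{13} \approx 0.76923$)
$\left(\left(S{\left(4 \right)} - 5\right)^{2} + b\right)^{2} = \left(\left(\left(- \frac{4}{9} + \frac{\sqrt{5 + 4}}{9}\right) - 5\right)^{2} + \frac{10}{13}\right)^{2} = \left(\left(\left(- \frac{4}{9} + \frac{\sqrt{9}}{9}\right) - 5\right)^{2} + \frac{10}{13}\right)^{2} = \left(\left(\left(- \frac{4}{9} + \frac{1}{9} \cdot 3\right) - 5\right)^{2} + \frac{10}{13}\right)^{2} = \left(\left(\left(- \frac{4}{9} + \frac{1}{3}\right) - 5\right)^{2} + \frac{10}{13}\right)^{2} = \left(\left(- \frac{1}{9} - 5\right)^{2} + \frac{10}{13}\right)^{2} = \left(\left(- \frac{46}{9}\right)^{2} + \frac{10}{13}\right)^{2} = \left(\frac{2116}{81} + \frac{10}{13}\right)^{2} = \left(\frac{28318}{1053}\right)^{2} = \frac{801909124}{1108809}$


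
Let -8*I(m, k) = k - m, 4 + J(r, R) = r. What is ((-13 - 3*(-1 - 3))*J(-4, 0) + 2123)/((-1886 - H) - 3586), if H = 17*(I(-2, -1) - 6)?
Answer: -17048/42943 ≈ -0.39699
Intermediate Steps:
J(r, R) = -4 + r
I(m, k) = -k/8 + m/8 (I(m, k) = -(k - m)/8 = -k/8 + m/8)
H = -833/8 (H = 17*((-1/8*(-1) + (1/8)*(-2)) - 6) = 17*((1/8 - 1/4) - 6) = 17*(-1/8 - 6) = 17*(-49/8) = -833/8 ≈ -104.13)
((-13 - 3*(-1 - 3))*J(-4, 0) + 2123)/((-1886 - H) - 3586) = ((-13 - 3*(-1 - 3))*(-4 - 4) + 2123)/((-1886 - 1*(-833/8)) - 3586) = ((-13 - 3*(-4))*(-8) + 2123)/((-1886 + 833/8) - 3586) = ((-13 + 12)*(-8) + 2123)/(-14255/8 - 3586) = (-1*(-8) + 2123)/(-42943/8) = (8 + 2123)*(-8/42943) = 2131*(-8/42943) = -17048/42943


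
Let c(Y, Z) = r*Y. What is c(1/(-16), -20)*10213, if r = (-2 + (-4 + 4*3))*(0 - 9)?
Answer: 275751/8 ≈ 34469.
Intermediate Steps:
r = -54 (r = (-2 + (-4 + 12))*(-9) = (-2 + 8)*(-9) = 6*(-9) = -54)
c(Y, Z) = -54*Y
c(1/(-16), -20)*10213 = -54/(-16)*10213 = -54*(-1/16)*10213 = (27/8)*10213 = 275751/8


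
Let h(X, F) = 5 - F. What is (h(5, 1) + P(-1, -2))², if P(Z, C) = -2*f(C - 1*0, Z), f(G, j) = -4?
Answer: 144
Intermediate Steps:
P(Z, C) = 8 (P(Z, C) = -2*(-4) = 8)
(h(5, 1) + P(-1, -2))² = ((5 - 1*1) + 8)² = ((5 - 1) + 8)² = (4 + 8)² = 12² = 144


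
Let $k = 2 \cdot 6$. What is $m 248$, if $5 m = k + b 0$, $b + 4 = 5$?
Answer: $\frac{2976}{5} \approx 595.2$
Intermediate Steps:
$b = 1$ ($b = -4 + 5 = 1$)
$k = 12$
$m = \frac{12}{5}$ ($m = \frac{12 + 1 \cdot 0}{5} = \frac{12 + 0}{5} = \frac{1}{5} \cdot 12 = \frac{12}{5} \approx 2.4$)
$m 248 = \frac{12}{5} \cdot 248 = \frac{2976}{5}$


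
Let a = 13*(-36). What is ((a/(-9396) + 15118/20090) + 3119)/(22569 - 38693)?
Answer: -8179326139/42273016380 ≈ -0.19349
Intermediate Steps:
a = -468
((a/(-9396) + 15118/20090) + 3119)/(22569 - 38693) = ((-468/(-9396) + 15118/20090) + 3119)/(22569 - 38693) = ((-468*(-1/9396) + 15118*(1/20090)) + 3119)/(-16124) = ((13/261 + 7559/10045) + 3119)*(-1/16124) = (2103484/2621745 + 3119)*(-1/16124) = (8179326139/2621745)*(-1/16124) = -8179326139/42273016380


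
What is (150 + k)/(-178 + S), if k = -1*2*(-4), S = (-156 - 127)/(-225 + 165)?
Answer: -9480/10397 ≈ -0.91180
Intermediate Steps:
S = 283/60 (S = -283/(-60) = -283*(-1/60) = 283/60 ≈ 4.7167)
k = 8 (k = -2*(-4) = 8)
(150 + k)/(-178 + S) = (150 + 8)/(-178 + 283/60) = 158/(-10397/60) = 158*(-60/10397) = -9480/10397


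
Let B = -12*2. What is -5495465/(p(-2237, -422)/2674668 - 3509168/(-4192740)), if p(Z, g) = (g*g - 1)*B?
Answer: 1283899478466681225/177789122122 ≈ 7.2215e+6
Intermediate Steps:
B = -24
p(Z, g) = 24 - 24*g² (p(Z, g) = (g*g - 1)*(-24) = (g² - 1)*(-24) = (-1 + g²)*(-24) = 24 - 24*g²)
-5495465/(p(-2237, -422)/2674668 - 3509168/(-4192740)) = -5495465/((24 - 24*(-422)²)/2674668 - 3509168/(-4192740)) = -5495465/((24 - 24*178084)*(1/2674668) - 3509168*(-1/4192740)) = -5495465/((24 - 4274016)*(1/2674668) + 877292/1048185) = -5495465/(-4273992*1/2674668 + 877292/1048185) = -5495465/(-356166/222889 + 877292/1048185) = -5495465/(-177789122122/233628906465) = -5495465*(-233628906465/177789122122) = 1283899478466681225/177789122122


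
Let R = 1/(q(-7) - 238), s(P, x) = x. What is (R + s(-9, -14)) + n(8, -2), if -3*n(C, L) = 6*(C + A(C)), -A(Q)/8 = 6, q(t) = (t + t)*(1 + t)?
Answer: 10163/154 ≈ 65.994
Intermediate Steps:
q(t) = 2*t*(1 + t) (q(t) = (2*t)*(1 + t) = 2*t*(1 + t))
R = -1/154 (R = 1/(2*(-7)*(1 - 7) - 238) = 1/(2*(-7)*(-6) - 238) = 1/(84 - 238) = 1/(-154) = -1/154 ≈ -0.0064935)
A(Q) = -48 (A(Q) = -8*6 = -48)
n(C, L) = 96 - 2*C (n(C, L) = -2*(C - 48) = -2*(-48 + C) = -(-288 + 6*C)/3 = 96 - 2*C)
(R + s(-9, -14)) + n(8, -2) = (-1/154 - 14) + (96 - 2*8) = -2157/154 + (96 - 16) = -2157/154 + 80 = 10163/154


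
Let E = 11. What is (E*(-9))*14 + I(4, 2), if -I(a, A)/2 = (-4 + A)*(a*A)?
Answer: -1354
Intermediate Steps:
I(a, A) = -2*A*a*(-4 + A) (I(a, A) = -2*(-4 + A)*a*A = -2*(-4 + A)*A*a = -2*A*a*(-4 + A))
(E*(-9))*14 + I(4, 2) = (11*(-9))*14 + 2*2*4*(4 - 1*2) = -99*14 + 2*2*4*(4 - 2) = -1386 + 2*2*4*2 = -1386 + 32 = -1354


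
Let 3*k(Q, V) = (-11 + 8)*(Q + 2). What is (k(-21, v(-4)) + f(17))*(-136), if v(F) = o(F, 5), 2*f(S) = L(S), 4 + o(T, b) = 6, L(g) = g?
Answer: -3740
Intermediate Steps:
o(T, b) = 2 (o(T, b) = -4 + 6 = 2)
f(S) = S/2
v(F) = 2
k(Q, V) = -2 - Q (k(Q, V) = ((-11 + 8)*(Q + 2))/3 = (-3*(2 + Q))/3 = (-6 - 3*Q)/3 = -2 - Q)
(k(-21, v(-4)) + f(17))*(-136) = ((-2 - 1*(-21)) + (½)*17)*(-136) = ((-2 + 21) + 17/2)*(-136) = (19 + 17/2)*(-136) = (55/2)*(-136) = -3740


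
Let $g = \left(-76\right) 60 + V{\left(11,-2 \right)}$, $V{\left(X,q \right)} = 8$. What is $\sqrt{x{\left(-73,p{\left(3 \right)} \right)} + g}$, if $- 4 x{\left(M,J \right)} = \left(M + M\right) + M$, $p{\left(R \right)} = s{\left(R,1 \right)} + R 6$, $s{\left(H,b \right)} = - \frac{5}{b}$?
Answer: $\frac{i \sqrt{17989}}{2} \approx 67.062 i$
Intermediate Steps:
$p{\left(R \right)} = -5 + 6 R$ ($p{\left(R \right)} = - \frac{5}{1} + R 6 = \left(-5\right) 1 + 6 R = -5 + 6 R$)
$g = -4552$ ($g = \left(-76\right) 60 + 8 = -4560 + 8 = -4552$)
$x{\left(M,J \right)} = - \frac{3 M}{4}$ ($x{\left(M,J \right)} = - \frac{\left(M + M\right) + M}{4} = - \frac{2 M + M}{4} = - \frac{3 M}{4}$)
$\sqrt{x{\left(-73,p{\left(3 \right)} \right)} + g} = \sqrt{\left(- \frac{3}{4}\right) \left(-73\right) - 4552} = \sqrt{\frac{219}{4} - 4552} = \sqrt{- \frac{17989}{4}} = \frac{i \sqrt{17989}}{2}$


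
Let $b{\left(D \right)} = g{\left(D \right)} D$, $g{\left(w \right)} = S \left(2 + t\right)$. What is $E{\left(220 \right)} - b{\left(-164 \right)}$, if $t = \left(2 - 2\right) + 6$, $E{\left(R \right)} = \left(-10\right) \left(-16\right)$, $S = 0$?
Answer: $160$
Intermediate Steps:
$E{\left(R \right)} = 160$
$t = 6$ ($t = 0 + 6 = 6$)
$g{\left(w \right)} = 0$ ($g{\left(w \right)} = 0 \left(2 + 6\right) = 0 \cdot 8 = 0$)
$b{\left(D \right)} = 0$ ($b{\left(D \right)} = 0 D = 0$)
$E{\left(220 \right)} - b{\left(-164 \right)} = 160 - 0 = 160 + 0 = 160$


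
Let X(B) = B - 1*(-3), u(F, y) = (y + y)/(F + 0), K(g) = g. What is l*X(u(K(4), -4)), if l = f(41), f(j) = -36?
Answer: -36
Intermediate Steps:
u(F, y) = 2*y/F (u(F, y) = (2*y)/F = 2*y/F)
l = -36
X(B) = 3 + B (X(B) = B + 3 = 3 + B)
l*X(u(K(4), -4)) = -36*(3 + 2*(-4)/4) = -36*(3 + 2*(-4)*(¼)) = -36*(3 - 2) = -36*1 = -36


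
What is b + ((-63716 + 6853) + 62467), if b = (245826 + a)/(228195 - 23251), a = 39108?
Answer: 574395555/102472 ≈ 5605.4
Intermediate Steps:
b = 142467/102472 (b = (245826 + 39108)/(228195 - 23251) = 284934/204944 = 284934*(1/204944) = 142467/102472 ≈ 1.3903)
b + ((-63716 + 6853) + 62467) = 142467/102472 + ((-63716 + 6853) + 62467) = 142467/102472 + (-56863 + 62467) = 142467/102472 + 5604 = 574395555/102472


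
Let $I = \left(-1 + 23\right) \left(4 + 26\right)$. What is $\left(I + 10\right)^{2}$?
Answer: $448900$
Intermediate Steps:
$I = 660$ ($I = 22 \cdot 30 = 660$)
$\left(I + 10\right)^{2} = \left(660 + 10\right)^{2} = 670^{2} = 448900$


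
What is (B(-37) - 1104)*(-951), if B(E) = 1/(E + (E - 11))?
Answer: 89242791/85 ≈ 1.0499e+6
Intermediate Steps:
B(E) = 1/(-11 + 2*E) (B(E) = 1/(E + (-11 + E)) = 1/(-11 + 2*E))
(B(-37) - 1104)*(-951) = (1/(-11 + 2*(-37)) - 1104)*(-951) = (1/(-11 - 74) - 1104)*(-951) = (1/(-85) - 1104)*(-951) = (-1/85 - 1104)*(-951) = -93841/85*(-951) = 89242791/85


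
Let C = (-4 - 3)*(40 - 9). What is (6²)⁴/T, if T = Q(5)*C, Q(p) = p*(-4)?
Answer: 419904/1085 ≈ 387.01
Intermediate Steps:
Q(p) = -4*p
C = -217 (C = -7*31 = -217)
T = 4340 (T = -4*5*(-217) = -20*(-217) = 4340)
(6²)⁴/T = (6²)⁴/4340 = 36⁴*(1/4340) = 1679616*(1/4340) = 419904/1085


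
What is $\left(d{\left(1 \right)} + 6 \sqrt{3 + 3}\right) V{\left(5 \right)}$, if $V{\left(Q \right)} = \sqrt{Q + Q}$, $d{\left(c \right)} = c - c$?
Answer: $12 \sqrt{15} \approx 46.476$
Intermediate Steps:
$d{\left(c \right)} = 0$
$V{\left(Q \right)} = \sqrt{2} \sqrt{Q}$ ($V{\left(Q \right)} = \sqrt{2 Q} = \sqrt{2} \sqrt{Q}$)
$\left(d{\left(1 \right)} + 6 \sqrt{3 + 3}\right) V{\left(5 \right)} = \left(0 + 6 \sqrt{3 + 3}\right) \sqrt{2} \sqrt{5} = \left(0 + 6 \sqrt{6}\right) \sqrt{10} = 6 \sqrt{6} \sqrt{10} = 12 \sqrt{15}$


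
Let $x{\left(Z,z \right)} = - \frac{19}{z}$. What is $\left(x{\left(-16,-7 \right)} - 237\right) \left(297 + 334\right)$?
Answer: $- \frac{1034840}{7} \approx -1.4783 \cdot 10^{5}$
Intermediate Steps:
$\left(x{\left(-16,-7 \right)} - 237\right) \left(297 + 334\right) = \left(- \frac{19}{-7} - 237\right) \left(297 + 334\right) = \left(\left(-19\right) \left(- \frac{1}{7}\right) - 237\right) 631 = \left(\frac{19}{7} - 237\right) 631 = \left(- \frac{1640}{7}\right) 631 = - \frac{1034840}{7}$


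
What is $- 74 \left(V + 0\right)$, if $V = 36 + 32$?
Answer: $-5032$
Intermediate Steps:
$V = 68$
$- 74 \left(V + 0\right) = - 74 \left(68 + 0\right) = \left(-74\right) 68 = -5032$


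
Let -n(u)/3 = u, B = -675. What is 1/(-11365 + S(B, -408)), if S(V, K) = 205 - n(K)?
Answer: -1/12384 ≈ -8.0749e-5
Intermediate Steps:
n(u) = -3*u
S(V, K) = 205 + 3*K (S(V, K) = 205 - (-3)*K = 205 + 3*K)
1/(-11365 + S(B, -408)) = 1/(-11365 + (205 + 3*(-408))) = 1/(-11365 + (205 - 1224)) = 1/(-11365 - 1019) = 1/(-12384) = -1/12384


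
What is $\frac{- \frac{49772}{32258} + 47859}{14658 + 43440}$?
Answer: $\frac{771892925}{937062642} \approx 0.82374$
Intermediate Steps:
$\frac{- \frac{49772}{32258} + 47859}{14658 + 43440} = \frac{\left(-49772\right) \frac{1}{32258} + 47859}{58098} = \left(- \frac{24886}{16129} + 47859\right) \frac{1}{58098} = \frac{771892925}{16129} \cdot \frac{1}{58098} = \frac{771892925}{937062642}$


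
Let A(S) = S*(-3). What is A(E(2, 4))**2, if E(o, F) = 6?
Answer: 324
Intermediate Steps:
A(S) = -3*S
A(E(2, 4))**2 = (-3*6)**2 = (-18)**2 = 324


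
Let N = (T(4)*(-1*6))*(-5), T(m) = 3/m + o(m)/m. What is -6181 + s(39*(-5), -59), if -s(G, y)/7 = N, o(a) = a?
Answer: -13097/2 ≈ -6548.5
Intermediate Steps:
T(m) = 1 + 3/m (T(m) = 3/m + m/m = 3/m + 1 = 1 + 3/m)
N = 105/2 (N = (((3 + 4)/4)*(-1*6))*(-5) = (((¼)*7)*(-6))*(-5) = ((7/4)*(-6))*(-5) = -21/2*(-5) = 105/2 ≈ 52.500)
s(G, y) = -735/2 (s(G, y) = -7*105/2 = -735/2)
-6181 + s(39*(-5), -59) = -6181 - 735/2 = -13097/2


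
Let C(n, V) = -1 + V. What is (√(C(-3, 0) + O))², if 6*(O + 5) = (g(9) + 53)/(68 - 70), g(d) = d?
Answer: -67/6 ≈ -11.167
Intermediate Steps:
O = -61/6 (O = -5 + ((9 + 53)/(68 - 70))/6 = -5 + (62/(-2))/6 = -5 + (62*(-½))/6 = -5 + (⅙)*(-31) = -5 - 31/6 = -61/6 ≈ -10.167)
(√(C(-3, 0) + O))² = (√((-1 + 0) - 61/6))² = (√(-1 - 61/6))² = (√(-67/6))² = (I*√402/6)² = -67/6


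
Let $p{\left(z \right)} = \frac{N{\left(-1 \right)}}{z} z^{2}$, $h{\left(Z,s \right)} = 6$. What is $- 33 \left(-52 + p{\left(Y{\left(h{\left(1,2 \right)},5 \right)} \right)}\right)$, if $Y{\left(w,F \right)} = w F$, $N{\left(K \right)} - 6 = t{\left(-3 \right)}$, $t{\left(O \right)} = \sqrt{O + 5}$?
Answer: $-4224 - 990 \sqrt{2} \approx -5624.1$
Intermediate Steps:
$t{\left(O \right)} = \sqrt{5 + O}$
$N{\left(K \right)} = 6 + \sqrt{2}$ ($N{\left(K \right)} = 6 + \sqrt{5 - 3} = 6 + \sqrt{2}$)
$Y{\left(w,F \right)} = F w$
$p{\left(z \right)} = z \left(6 + \sqrt{2}\right)$ ($p{\left(z \right)} = \frac{6 + \sqrt{2}}{z} z^{2} = z \left(6 + \sqrt{2}\right)$)
$- 33 \left(-52 + p{\left(Y{\left(h{\left(1,2 \right)},5 \right)} \right)}\right) = - 33 \left(-52 + 5 \cdot 6 \left(6 + \sqrt{2}\right)\right) = - 33 \left(-52 + 30 \left(6 + \sqrt{2}\right)\right) = - 33 \left(-52 + \left(180 + 30 \sqrt{2}\right)\right) = - 33 \left(128 + 30 \sqrt{2}\right) = -4224 - 990 \sqrt{2}$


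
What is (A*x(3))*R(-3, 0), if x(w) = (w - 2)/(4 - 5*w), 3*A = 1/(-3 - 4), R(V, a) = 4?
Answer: 4/231 ≈ 0.017316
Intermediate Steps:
A = -1/21 (A = 1/(3*(-3 - 4)) = (1/3)/(-7) = (1/3)*(-1/7) = -1/21 ≈ -0.047619)
x(w) = (-2 + w)/(4 - 5*w)
(A*x(3))*R(-3, 0) = -(2 - 1*3)/(21*(-4 + 5*3))*4 = -(2 - 3)/(21*(-4 + 15))*4 = -(-1)/(21*11)*4 = -(-1)/231*4 = -1/21*(-1/11)*4 = (1/231)*4 = 4/231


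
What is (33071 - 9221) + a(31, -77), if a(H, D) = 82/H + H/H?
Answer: 739463/31 ≈ 23854.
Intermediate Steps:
a(H, D) = 1 + 82/H (a(H, D) = 82/H + 1 = 1 + 82/H)
(33071 - 9221) + a(31, -77) = (33071 - 9221) + (82 + 31)/31 = 23850 + (1/31)*113 = 23850 + 113/31 = 739463/31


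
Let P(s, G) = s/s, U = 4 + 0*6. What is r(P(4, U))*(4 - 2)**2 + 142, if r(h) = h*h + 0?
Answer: 146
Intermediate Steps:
U = 4 (U = 4 + 0 = 4)
P(s, G) = 1
r(h) = h**2 (r(h) = h**2 + 0 = h**2)
r(P(4, U))*(4 - 2)**2 + 142 = 1**2*(4 - 2)**2 + 142 = 1*2**2 + 142 = 1*4 + 142 = 4 + 142 = 146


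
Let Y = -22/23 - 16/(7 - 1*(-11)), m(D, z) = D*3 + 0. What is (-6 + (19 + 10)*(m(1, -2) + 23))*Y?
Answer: -285736/207 ≈ -1380.4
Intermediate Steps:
m(D, z) = 3*D (m(D, z) = 3*D + 0 = 3*D)
Y = -382/207 (Y = -22*1/23 - 16/(7 + 11) = -22/23 - 16/18 = -22/23 - 16*1/18 = -22/23 - 8/9 = -382/207 ≈ -1.8454)
(-6 + (19 + 10)*(m(1, -2) + 23))*Y = (-6 + (19 + 10)*(3*1 + 23))*(-382/207) = (-6 + 29*(3 + 23))*(-382/207) = (-6 + 29*26)*(-382/207) = (-6 + 754)*(-382/207) = 748*(-382/207) = -285736/207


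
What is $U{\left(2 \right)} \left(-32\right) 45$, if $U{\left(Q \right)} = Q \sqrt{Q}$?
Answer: $- 2880 \sqrt{2} \approx -4072.9$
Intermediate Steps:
$U{\left(Q \right)} = Q^{\frac{3}{2}}$
$U{\left(2 \right)} \left(-32\right) 45 = 2^{\frac{3}{2}} \left(-32\right) 45 = 2 \sqrt{2} \left(-32\right) 45 = - 64 \sqrt{2} \cdot 45 = - 2880 \sqrt{2}$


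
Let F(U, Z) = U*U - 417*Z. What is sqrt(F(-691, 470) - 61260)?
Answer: sqrt(220231) ≈ 469.29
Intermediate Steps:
F(U, Z) = U**2 - 417*Z
sqrt(F(-691, 470) - 61260) = sqrt(((-691)**2 - 417*470) - 61260) = sqrt((477481 - 195990) - 61260) = sqrt(281491 - 61260) = sqrt(220231)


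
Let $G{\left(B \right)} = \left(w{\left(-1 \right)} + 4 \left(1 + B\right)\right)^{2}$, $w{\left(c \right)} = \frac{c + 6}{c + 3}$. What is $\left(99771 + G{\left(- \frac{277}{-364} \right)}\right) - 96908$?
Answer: $\frac{97851181}{33124} \approx 2954.1$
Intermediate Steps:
$w{\left(c \right)} = \frac{6 + c}{3 + c}$
$G{\left(B \right)} = \left(\frac{13}{2} + 4 B\right)^{2}$ ($G{\left(B \right)} = \left(\frac{6 - 1}{3 - 1} + 4 \left(1 + B\right)\right)^{2} = \left(\frac{1}{2} \cdot 5 + \left(4 + 4 B\right)\right)^{2} = \left(\frac{5}{2} + \left(4 + 4 B\right)\right)^{2} = \left(\frac{13}{2} + 4 B\right)^{2}$)
$\left(99771 + G{\left(- \frac{277}{-364} \right)}\right) - 96908 = \left(99771 + \frac{\left(13 + 8 \left(- \frac{277}{-364}\right)\right)^{2}}{4}\right) - 96908 = \left(99771 + \frac{\left(13 + 8 \left(\left(-277\right) \left(- \frac{1}{364}\right)\right)\right)^{2}}{4}\right) - 96908 = \left(99771 + \frac{\left(13 + 8 \cdot \frac{277}{364}\right)^{2}}{4}\right) - 96908 = \left(99771 + \frac{\left(13 + \frac{554}{91}\right)^{2}}{4}\right) - 96908 = \left(99771 + \frac{\left(\frac{1737}{91}\right)^{2}}{4}\right) - 96908 = \left(99771 + \frac{1}{4} \cdot \frac{3017169}{8281}\right) - 96908 = \left(99771 + \frac{3017169}{33124}\right) - 96908 = \frac{3307831773}{33124} - 96908 = \frac{97851181}{33124}$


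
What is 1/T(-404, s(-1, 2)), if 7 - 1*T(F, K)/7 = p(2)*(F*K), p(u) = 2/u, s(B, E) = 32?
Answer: 1/90545 ≈ 1.1044e-5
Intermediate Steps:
T(F, K) = 49 - 7*F*K (T(F, K) = 49 - 7*2/2*F*K = 49 - 7*2*(½)*F*K = 49 - 7*F*K)
1/T(-404, s(-1, 2)) = 1/(49 - 7*(-404)*32) = 1/(49 + 90496) = 1/90545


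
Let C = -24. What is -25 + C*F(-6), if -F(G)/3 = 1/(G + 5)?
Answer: -97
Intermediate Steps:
F(G) = -3/(5 + G) (F(G) = -3/(G + 5) = -3/(5 + G))
-25 + C*F(-6) = -25 - (-72)/(5 - 6) = -25 - (-72)/(-1) = -25 - (-72)*(-1) = -25 - 24*3 = -25 - 72 = -97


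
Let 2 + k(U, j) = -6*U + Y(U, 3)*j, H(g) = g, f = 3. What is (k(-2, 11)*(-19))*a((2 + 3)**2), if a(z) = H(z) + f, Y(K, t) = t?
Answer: -22876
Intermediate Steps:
a(z) = 3 + z (a(z) = z + 3 = 3 + z)
k(U, j) = -2 - 6*U + 3*j (k(U, j) = -2 + (-6*U + 3*j) = -2 - 6*U + 3*j)
(k(-2, 11)*(-19))*a((2 + 3)**2) = ((-2 - 6*(-2) + 3*11)*(-19))*(3 + (2 + 3)**2) = ((-2 + 12 + 33)*(-19))*(3 + 5**2) = (43*(-19))*(3 + 25) = -817*28 = -22876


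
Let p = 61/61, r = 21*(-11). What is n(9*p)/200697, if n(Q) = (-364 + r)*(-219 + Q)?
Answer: 5950/9557 ≈ 0.62258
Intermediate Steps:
r = -231
p = 1 (p = 61*(1/61) = 1)
n(Q) = 130305 - 595*Q (n(Q) = (-364 - 231)*(-219 + Q) = -595*(-219 + Q) = 130305 - 595*Q)
n(9*p)/200697 = (130305 - 5355)/200697 = (130305 - 595*9)*(1/200697) = (130305 - 5355)*(1/200697) = 124950*(1/200697) = 5950/9557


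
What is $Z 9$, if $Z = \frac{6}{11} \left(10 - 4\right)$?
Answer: $\frac{324}{11} \approx 29.455$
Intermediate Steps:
$Z = \frac{36}{11}$ ($Z = 6 \cdot \frac{1}{11} \cdot 6 = \frac{6}{11} \cdot 6 = \frac{36}{11} \approx 3.2727$)
$Z 9 = \frac{36}{11} \cdot 9 = \frac{324}{11}$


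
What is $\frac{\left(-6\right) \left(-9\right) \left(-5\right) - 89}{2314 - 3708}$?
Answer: $\frac{359}{1394} \approx 0.25753$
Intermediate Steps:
$\frac{\left(-6\right) \left(-9\right) \left(-5\right) - 89}{2314 - 3708} = \frac{54 \left(-5\right) - 89}{-1394} = \left(-270 - 89\right) \left(- \frac{1}{1394}\right) = \left(-359\right) \left(- \frac{1}{1394}\right) = \frac{359}{1394}$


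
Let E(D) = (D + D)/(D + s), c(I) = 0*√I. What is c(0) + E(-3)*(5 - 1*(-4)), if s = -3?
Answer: 9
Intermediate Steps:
c(I) = 0
E(D) = 2*D/(-3 + D) (E(D) = (D + D)/(D - 3) = (2*D)/(-3 + D) = 2*D/(-3 + D))
c(0) + E(-3)*(5 - 1*(-4)) = 0 + (2*(-3)/(-3 - 3))*(5 - 1*(-4)) = 0 + (2*(-3)/(-6))*(5 + 4) = 0 + (2*(-3)*(-⅙))*9 = 0 + 1*9 = 0 + 9 = 9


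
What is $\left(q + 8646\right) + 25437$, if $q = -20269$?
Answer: $13814$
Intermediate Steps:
$\left(q + 8646\right) + 25437 = \left(-20269 + 8646\right) + 25437 = -11623 + 25437 = 13814$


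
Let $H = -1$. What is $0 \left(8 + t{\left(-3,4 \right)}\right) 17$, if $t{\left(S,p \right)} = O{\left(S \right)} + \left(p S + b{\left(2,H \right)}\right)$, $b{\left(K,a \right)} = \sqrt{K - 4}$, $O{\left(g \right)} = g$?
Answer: $0$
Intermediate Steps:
$b{\left(K,a \right)} = \sqrt{-4 + K}$
$t{\left(S,p \right)} = S + i \sqrt{2} + S p$ ($t{\left(S,p \right)} = S + \left(p S + \sqrt{-4 + 2}\right) = S + \left(S p + \sqrt{-2}\right) = S + \left(S p + i \sqrt{2}\right) = S + \left(i \sqrt{2} + S p\right) = S + i \sqrt{2} + S p$)
$0 \left(8 + t{\left(-3,4 \right)}\right) 17 = 0 \left(8 - \left(15 - i \sqrt{2}\right)\right) 17 = 0 \left(-7 + i \sqrt{2}\right) 17 = 0 \left(-119 + 17 i \sqrt{2}\right) = 0$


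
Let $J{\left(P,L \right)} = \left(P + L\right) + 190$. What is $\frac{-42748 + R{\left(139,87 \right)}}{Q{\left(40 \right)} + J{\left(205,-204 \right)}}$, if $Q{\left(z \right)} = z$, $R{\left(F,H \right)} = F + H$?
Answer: $- \frac{14174}{77} \approx -184.08$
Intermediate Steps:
$J{\left(P,L \right)} = 190 + L + P$ ($J{\left(P,L \right)} = \left(L + P\right) + 190 = 190 + L + P$)
$\frac{-42748 + R{\left(139,87 \right)}}{Q{\left(40 \right)} + J{\left(205,-204 \right)}} = \frac{-42748 + \left(139 + 87\right)}{40 + \left(190 - 204 + 205\right)} = \frac{-42748 + 226}{40 + 191} = - \frac{42522}{231} = \left(-42522\right) \frac{1}{231} = - \frac{14174}{77}$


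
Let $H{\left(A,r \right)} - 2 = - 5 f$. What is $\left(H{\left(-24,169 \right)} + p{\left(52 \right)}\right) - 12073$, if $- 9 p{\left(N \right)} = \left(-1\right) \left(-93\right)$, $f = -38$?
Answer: $- \frac{35674}{3} \approx -11891.0$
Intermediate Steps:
$H{\left(A,r \right)} = 192$ ($H{\left(A,r \right)} = 2 - -190 = 2 + 190 = 192$)
$p{\left(N \right)} = - \frac{31}{3}$ ($p{\left(N \right)} = - \frac{\left(-1\right) \left(-93\right)}{9} = \left(- \frac{1}{9}\right) 93 = - \frac{31}{3}$)
$\left(H{\left(-24,169 \right)} + p{\left(52 \right)}\right) - 12073 = \left(192 - \frac{31}{3}\right) - 12073 = \frac{545}{3} - 12073 = - \frac{35674}{3}$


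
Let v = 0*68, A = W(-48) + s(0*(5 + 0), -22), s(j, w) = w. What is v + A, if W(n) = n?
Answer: -70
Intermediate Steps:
A = -70 (A = -48 - 22 = -70)
v = 0
v + A = 0 - 70 = -70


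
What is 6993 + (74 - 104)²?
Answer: 7893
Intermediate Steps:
6993 + (74 - 104)² = 6993 + (-30)² = 6993 + 900 = 7893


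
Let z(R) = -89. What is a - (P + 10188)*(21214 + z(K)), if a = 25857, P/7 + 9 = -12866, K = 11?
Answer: 1688694982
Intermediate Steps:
P = -90125 (P = -63 + 7*(-12866) = -63 - 90062 = -90125)
a - (P + 10188)*(21214 + z(K)) = 25857 - (-90125 + 10188)*(21214 - 89) = 25857 - (-79937)*21125 = 25857 - 1*(-1688669125) = 25857 + 1688669125 = 1688694982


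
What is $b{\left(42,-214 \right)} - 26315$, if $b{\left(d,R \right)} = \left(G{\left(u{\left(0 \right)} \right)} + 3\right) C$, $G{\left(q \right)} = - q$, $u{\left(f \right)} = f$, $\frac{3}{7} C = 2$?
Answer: $-26301$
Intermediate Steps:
$C = \frac{14}{3}$ ($C = \frac{7}{3} \cdot 2 = \frac{14}{3} \approx 4.6667$)
$b{\left(d,R \right)} = 14$ ($b{\left(d,R \right)} = \left(\left(-1\right) 0 + 3\right) \frac{14}{3} = \left(0 + 3\right) \frac{14}{3} = 3 \cdot \frac{14}{3} = 14$)
$b{\left(42,-214 \right)} - 26315 = 14 - 26315 = -26301$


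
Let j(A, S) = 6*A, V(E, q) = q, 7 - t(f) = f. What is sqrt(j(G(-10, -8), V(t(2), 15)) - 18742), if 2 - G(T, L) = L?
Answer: I*sqrt(18682) ≈ 136.68*I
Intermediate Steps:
G(T, L) = 2 - L
t(f) = 7 - f
sqrt(j(G(-10, -8), V(t(2), 15)) - 18742) = sqrt(6*(2 - 1*(-8)) - 18742) = sqrt(6*(2 + 8) - 18742) = sqrt(6*10 - 18742) = sqrt(60 - 18742) = sqrt(-18682) = I*sqrt(18682)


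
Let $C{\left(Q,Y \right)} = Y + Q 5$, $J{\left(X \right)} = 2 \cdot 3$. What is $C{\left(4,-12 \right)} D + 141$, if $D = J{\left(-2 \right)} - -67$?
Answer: $725$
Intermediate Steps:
$J{\left(X \right)} = 6$
$D = 73$ ($D = 6 - -67 = 6 + 67 = 73$)
$C{\left(Q,Y \right)} = Y + 5 Q$
$C{\left(4,-12 \right)} D + 141 = \left(-12 + 5 \cdot 4\right) 73 + 141 = \left(-12 + 20\right) 73 + 141 = 8 \cdot 73 + 141 = 584 + 141 = 725$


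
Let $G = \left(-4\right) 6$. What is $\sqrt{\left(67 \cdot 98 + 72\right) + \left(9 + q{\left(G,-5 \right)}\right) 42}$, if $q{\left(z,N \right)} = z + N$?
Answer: $\sqrt{5798} \approx 76.145$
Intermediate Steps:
$G = -24$
$q{\left(z,N \right)} = N + z$
$\sqrt{\left(67 \cdot 98 + 72\right) + \left(9 + q{\left(G,-5 \right)}\right) 42} = \sqrt{\left(67 \cdot 98 + 72\right) + \left(9 - 29\right) 42} = \sqrt{\left(6566 + 72\right) + \left(9 - 29\right) 42} = \sqrt{6638 - 840} = \sqrt{5798}$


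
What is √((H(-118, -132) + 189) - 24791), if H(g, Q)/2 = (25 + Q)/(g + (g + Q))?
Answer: 109*I*√17526/92 ≈ 156.85*I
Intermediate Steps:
H(g, Q) = 2*(25 + Q)/(Q + 2*g) (H(g, Q) = 2*((25 + Q)/(g + (g + Q))) = 2*((25 + Q)/(g + (Q + g))) = 2*((25 + Q)/(Q + 2*g)) = 2*(25 + Q)/(Q + 2*g))
√((H(-118, -132) + 189) - 24791) = √((2*(25 - 132)/(-132 + 2*(-118)) + 189) - 24791) = √((2*(-107)/(-132 - 236) + 189) - 24791) = √((2*(-107)/(-368) + 189) - 24791) = √((2*(-1/368)*(-107) + 189) - 24791) = √((107/184 + 189) - 24791) = √(34883/184 - 24791) = √(-4526661/184) = 109*I*√17526/92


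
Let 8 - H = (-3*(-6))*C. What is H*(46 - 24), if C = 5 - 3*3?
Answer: 1760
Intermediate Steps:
C = -4 (C = 5 - 9 = -4)
H = 80 (H = 8 - (-3*(-6))*(-4) = 8 - 18*(-4) = 8 - 1*(-72) = 8 + 72 = 80)
H*(46 - 24) = 80*(46 - 24) = 80*22 = 1760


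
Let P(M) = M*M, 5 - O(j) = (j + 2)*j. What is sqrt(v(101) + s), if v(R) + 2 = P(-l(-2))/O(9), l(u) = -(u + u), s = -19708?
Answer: I*sqrt(43539766)/47 ≈ 140.39*I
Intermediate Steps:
l(u) = -2*u
O(j) = 5 - j*(2 + j) (O(j) = 5 - (j + 2)*j = 5 - (2 + j)*j = 5 - j*(2 + j))
P(M) = M**2
v(R) = -102/47 (v(R) = -2 + (-(-2)*(-2))**2/(5 - 1*9**2 - 2*9) = -2 + (-1*4)**2/(5 - 1*81 - 18) = -2 + (-4)**2/(5 - 81 - 18) = -2 + 16/(-94) = -2 + 16*(-1/94) = -2 - 8/47 = -102/47)
sqrt(v(101) + s) = sqrt(-102/47 - 19708) = sqrt(-926378/47) = I*sqrt(43539766)/47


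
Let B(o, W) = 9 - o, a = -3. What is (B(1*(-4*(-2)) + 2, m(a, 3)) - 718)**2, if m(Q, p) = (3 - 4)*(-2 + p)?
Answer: 516961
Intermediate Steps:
m(Q, p) = 2 - p (m(Q, p) = -(-2 + p) = 2 - p)
(B(1*(-4*(-2)) + 2, m(a, 3)) - 718)**2 = ((9 - (1*(-4*(-2)) + 2)) - 718)**2 = ((9 - (1*8 + 2)) - 718)**2 = ((9 - (8 + 2)) - 718)**2 = ((9 - 1*10) - 718)**2 = ((9 - 10) - 718)**2 = (-1 - 718)**2 = (-719)**2 = 516961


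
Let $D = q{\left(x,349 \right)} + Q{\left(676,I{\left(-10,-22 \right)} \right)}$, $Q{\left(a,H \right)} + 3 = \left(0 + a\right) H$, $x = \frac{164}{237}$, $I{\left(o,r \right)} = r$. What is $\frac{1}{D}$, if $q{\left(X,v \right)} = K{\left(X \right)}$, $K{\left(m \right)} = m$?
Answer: $- \frac{237}{3525211} \approx -6.723 \cdot 10^{-5}$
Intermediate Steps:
$x = \frac{164}{237}$ ($x = 164 \cdot \frac{1}{237} = \frac{164}{237} \approx 0.69198$)
$Q{\left(a,H \right)} = -3 + H a$ ($Q{\left(a,H \right)} = -3 + \left(0 + a\right) H = -3 + a H = -3 + H a$)
$q{\left(X,v \right)} = X$
$D = - \frac{3525211}{237}$ ($D = \frac{164}{237} - 14875 = - \frac{3525211}{237} \approx -14874.0$)
$\frac{1}{D} = \frac{1}{- \frac{3525211}{237}} = - \frac{237}{3525211}$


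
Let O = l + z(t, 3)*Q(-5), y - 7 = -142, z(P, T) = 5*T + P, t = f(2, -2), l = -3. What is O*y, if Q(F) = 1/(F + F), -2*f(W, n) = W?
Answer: 594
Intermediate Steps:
f(W, n) = -W/2
Q(F) = 1/(2*F)
t = -1 (t = -½*2 = -1)
z(P, T) = P + 5*T
y = -135 (y = 7 - 142 = -135)
O = -22/5 (O = -3 + (-1 + 5*3)*((½)/(-5)) = -3 + (-1 + 15)*((½)*(-⅕)) = -3 + 14*(-⅒) = -3 - 7/5 = -22/5 ≈ -4.4000)
O*y = -22/5*(-135) = 594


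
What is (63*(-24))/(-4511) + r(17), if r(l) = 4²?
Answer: 73688/4511 ≈ 16.335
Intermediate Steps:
r(l) = 16
(63*(-24))/(-4511) + r(17) = (63*(-24))/(-4511) + 16 = -1512*(-1/4511) + 16 = 1512/4511 + 16 = 73688/4511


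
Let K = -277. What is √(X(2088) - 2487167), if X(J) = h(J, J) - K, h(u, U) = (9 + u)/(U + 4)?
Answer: I*√2720945042509/1046 ≈ 1577.0*I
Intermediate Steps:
h(u, U) = (9 + u)/(4 + U)
X(J) = 277 + (9 + J)/(4 + J) (X(J) = (9 + J)/(4 + J) - 1*(-277) = (9 + J)/(4 + J) + 277 = 277 + (9 + J)/(4 + J))
√(X(2088) - 2487167) = √((1117 + 278*2088)/(4 + 2088) - 2487167) = √((1117 + 580464)/2092 - 2487167) = √((1/2092)*581581 - 2487167) = √(581581/2092 - 2487167) = √(-5202571783/2092) = I*√2720945042509/1046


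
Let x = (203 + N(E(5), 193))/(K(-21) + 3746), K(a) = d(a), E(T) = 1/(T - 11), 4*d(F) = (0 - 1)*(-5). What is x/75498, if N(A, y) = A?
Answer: 1217/1697459283 ≈ 7.1695e-7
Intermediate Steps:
d(F) = 5/4 (d(F) = ((0 - 1)*(-5))/4 = (-1*(-5))/4 = (1/4)*5 = 5/4)
E(T) = 1/(-11 + T)
K(a) = 5/4
x = 2434/44967 (x = (203 + 1/(-11 + 5))/(5/4 + 3746) = (203 + 1/(-6))/(14989/4) = (203 - 1/6)*(4/14989) = (1217/6)*(4/14989) = 2434/44967 ≈ 0.054129)
x/75498 = (2434/44967)/75498 = (2434/44967)*(1/75498) = 1217/1697459283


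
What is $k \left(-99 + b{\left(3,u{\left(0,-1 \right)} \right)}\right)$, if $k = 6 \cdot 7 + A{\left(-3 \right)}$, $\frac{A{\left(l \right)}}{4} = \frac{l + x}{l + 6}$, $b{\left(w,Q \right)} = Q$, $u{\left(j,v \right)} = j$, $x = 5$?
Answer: $-4422$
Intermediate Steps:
$A{\left(l \right)} = \frac{4 \left(5 + l\right)}{6 + l}$ ($A{\left(l \right)} = 4 \frac{l + 5}{l + 6} = 4 \frac{5 + l}{6 + l} = \frac{4 \left(5 + l\right)}{6 + l}$)
$k = \frac{134}{3}$ ($k = 6 \cdot 7 + \frac{4 \left(5 - 3\right)}{6 - 3} = 42 + 4 \cdot \frac{1}{3} \cdot 2 = 42 + \frac{8}{3} = \frac{134}{3} \approx 44.667$)
$k \left(-99 + b{\left(3,u{\left(0,-1 \right)} \right)}\right) = \frac{134 \left(-99 + 0\right)}{3} = \frac{134}{3} \left(-99\right) = -4422$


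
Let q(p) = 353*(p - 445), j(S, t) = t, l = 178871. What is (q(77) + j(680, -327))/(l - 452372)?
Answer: 130231/273501 ≈ 0.47616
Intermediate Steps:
q(p) = -157085 + 353*p (q(p) = 353*(-445 + p) = -157085 + 353*p)
(q(77) + j(680, -327))/(l - 452372) = ((-157085 + 353*77) - 327)/(178871 - 452372) = ((-157085 + 27181) - 327)/(-273501) = (-129904 - 327)*(-1/273501) = -130231*(-1/273501) = 130231/273501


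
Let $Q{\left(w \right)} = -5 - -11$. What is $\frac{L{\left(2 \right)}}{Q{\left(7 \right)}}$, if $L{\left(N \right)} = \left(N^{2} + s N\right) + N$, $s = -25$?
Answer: $- \frac{22}{3} \approx -7.3333$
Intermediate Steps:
$Q{\left(w \right)} = 6$ ($Q{\left(w \right)} = -5 + 11 = 6$)
$L{\left(N \right)} = N^{2} - 24 N$ ($L{\left(N \right)} = \left(N^{2} - 25 N\right) + N = N^{2} - 24 N$)
$\frac{L{\left(2 \right)}}{Q{\left(7 \right)}} = \frac{2 \left(-24 + 2\right)}{6} = 2 \left(-22\right) \frac{1}{6} = \left(-44\right) \frac{1}{6} = - \frac{22}{3}$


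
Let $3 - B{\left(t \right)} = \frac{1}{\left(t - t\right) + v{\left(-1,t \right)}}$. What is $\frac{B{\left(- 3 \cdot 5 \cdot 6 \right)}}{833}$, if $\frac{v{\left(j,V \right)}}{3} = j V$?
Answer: $\frac{809}{224910} \approx 0.003597$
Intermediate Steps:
$v{\left(j,V \right)} = 3 V j$ ($v{\left(j,V \right)} = 3 j V = 3 V j$)
$B{\left(t \right)} = 3 + \frac{1}{3 t}$ ($B{\left(t \right)} = 3 - \frac{1}{\left(t - t\right) + 3 t \left(-1\right)} = 3 - \frac{1}{0 - 3 t} = 3 - \frac{1}{\left(-3\right) t} = 3 - - \frac{1}{3 t} = 3 + \frac{1}{3 t}$)
$\frac{B{\left(- 3 \cdot 5 \cdot 6 \right)}}{833} = \frac{3 + \frac{1}{3 \left(- 3 \cdot 5 \cdot 6\right)}}{833} = \left(3 + \frac{1}{3 \left(\left(-3\right) 30\right)}\right) \frac{1}{833} = \left(3 + \frac{1}{3 \left(-90\right)}\right) \frac{1}{833} = \left(3 + \frac{1}{3} \left(- \frac{1}{90}\right)\right) \frac{1}{833} = \left(3 - \frac{1}{270}\right) \frac{1}{833} = \frac{809}{270} \cdot \frac{1}{833} = \frac{809}{224910}$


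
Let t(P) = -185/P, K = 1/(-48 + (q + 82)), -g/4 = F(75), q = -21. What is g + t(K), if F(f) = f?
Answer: -2705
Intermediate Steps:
g = -300 (g = -4*75 = -300)
K = 1/13 (K = 1/(-48 + (-21 + 82)) = 1/(-48 + 61) = 1/13 ≈ 0.076923)
g + t(K) = -300 - 185/1/13 = -300 - 185*13 = -300 - 2405 = -2705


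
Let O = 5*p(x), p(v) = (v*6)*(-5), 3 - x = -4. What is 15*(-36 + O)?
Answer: -16290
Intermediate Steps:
x = 7 (x = 3 - 1*(-4) = 3 + 4 = 7)
p(v) = -30*v (p(v) = (6*v)*(-5) = -30*v)
O = -1050 (O = 5*(-30*7) = 5*(-210) = -1050)
15*(-36 + O) = 15*(-36 - 1050) = 15*(-1086) = -16290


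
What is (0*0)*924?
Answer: 0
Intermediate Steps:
(0*0)*924 = 0*924 = 0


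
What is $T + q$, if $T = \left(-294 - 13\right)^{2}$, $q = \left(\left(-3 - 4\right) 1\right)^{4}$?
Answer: $96650$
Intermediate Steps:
$q = 2401$ ($q = \left(\left(-3 - 4\right) 1\right)^{4} = \left(\left(-7\right) 1\right)^{4} = \left(-7\right)^{4} = 2401$)
$T = 94249$ ($T = \left(-307\right)^{2} = 94249$)
$T + q = 94249 + 2401 = 96650$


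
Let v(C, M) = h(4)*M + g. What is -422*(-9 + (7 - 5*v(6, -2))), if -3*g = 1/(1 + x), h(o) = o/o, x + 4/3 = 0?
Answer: -1266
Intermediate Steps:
x = -4/3 (x = -4/3 + 0 = -4/3 ≈ -1.3333)
h(o) = 1
g = 1 (g = -1/(3*(1 - 4/3)) = -1/(3*(-⅓)) = -⅓*(-3) = 1)
v(C, M) = 1 + M (v(C, M) = 1*M + 1 = M + 1 = 1 + M)
-422*(-9 + (7 - 5*v(6, -2))) = -422*(-9 + (7 - 5*(1 - 2))) = -422*(-9 + (7 - 5*(-1))) = -422*(-9 + (7 + 5)) = -422*(-9 + 12) = -422*3 = -1266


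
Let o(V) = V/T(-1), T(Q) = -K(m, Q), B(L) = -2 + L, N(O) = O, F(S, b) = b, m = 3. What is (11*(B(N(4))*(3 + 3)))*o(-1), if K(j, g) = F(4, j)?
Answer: 44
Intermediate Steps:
K(j, g) = j
T(Q) = -3 (T(Q) = -1*3 = -3)
o(V) = -V/3 (o(V) = V/(-3) = V*(-1/3) = -V/3)
(11*(B(N(4))*(3 + 3)))*o(-1) = (11*((-2 + 4)*(3 + 3)))*(-1/3*(-1)) = (11*(2*6))*(1/3) = (11*12)*(1/3) = 132*(1/3) = 44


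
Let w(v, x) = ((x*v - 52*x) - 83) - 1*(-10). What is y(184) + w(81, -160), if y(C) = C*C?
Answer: 29143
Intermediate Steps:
w(v, x) = -73 - 52*x + v*x (w(v, x) = ((v*x - 52*x) - 83) + 10 = ((-52*x + v*x) - 83) + 10 = (-83 - 52*x + v*x) + 10 = -73 - 52*x + v*x)
y(C) = C²
y(184) + w(81, -160) = 184² + (-73 - 52*(-160) + 81*(-160)) = 33856 + (-73 + 8320 - 12960) = 33856 - 4713 = 29143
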